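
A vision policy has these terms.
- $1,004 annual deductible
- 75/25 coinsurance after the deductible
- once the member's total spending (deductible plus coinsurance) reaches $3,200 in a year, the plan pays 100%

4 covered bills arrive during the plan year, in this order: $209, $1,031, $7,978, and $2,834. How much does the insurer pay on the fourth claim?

$2,691.50

Bill 1, $209: entire amount goes to the deductible. Member owes $209 (running OOP $209). Insurer: $209 − $209 = $0.
Bill 2, $1,031: $795 to deductible, leaving $236; member's 25% is $59. Member pays $854; OOP now $1,063. Insurer: $1,031 − $854 = $177.
Bill 3, $7,978: deductible already satisfied, so member's share is 25% × $7,978 = $1,994.50. Member pays $1,994.50; OOP now $3,057.50. Insurer: $7,978 − $1,994.50 = $5,983.50.
Bill 4, $2,834: deductible already satisfied, so member's share is 25% × $2,834 = $708.50. OOP would hit $3,766 > $3,200, so the cap limits the member to $3,200 − $3,057.50 = $142.50. Plan pays $2,834 − $142.50 = $2,691.50.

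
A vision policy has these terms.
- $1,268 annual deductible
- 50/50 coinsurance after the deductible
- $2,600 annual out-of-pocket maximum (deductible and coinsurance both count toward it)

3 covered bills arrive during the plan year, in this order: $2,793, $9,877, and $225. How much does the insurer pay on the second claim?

Claim 1 — $2,793: deductible takes $1,268, $1,525 remains; member's 50% is $762.50. Member pays $2,030.50; OOP now $2,030.50. Insurer: $2,793 − $2,030.50 = $762.50.
Claim 2 — $9,877: deductible met; 50% of $9,877 = $4,938.50. Adding that to $2,030.50 gives $6,969, past the $2,600 cap; member pays only $2,600 − $2,030.50 = $569.50. Plan pays $9,877 − $569.50 = $9,307.50.

$9,307.50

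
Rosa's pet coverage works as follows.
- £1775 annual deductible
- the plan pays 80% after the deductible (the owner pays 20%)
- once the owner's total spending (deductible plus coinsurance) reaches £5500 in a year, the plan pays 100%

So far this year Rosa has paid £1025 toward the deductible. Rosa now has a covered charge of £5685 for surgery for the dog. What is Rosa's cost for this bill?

£1737

Deductible still to meet: £1775 − £1025 = £750.
That leaves £5685 − £750 = £4935 for coinsurance.
Coinsurance: £4935 × 20% = £987.
So the owner owes £750 + £987 = £1737 before any cap.
Total out-of-pocket so far would be £1025 + £1737 = £2762, below the £5500 cap — no reduction.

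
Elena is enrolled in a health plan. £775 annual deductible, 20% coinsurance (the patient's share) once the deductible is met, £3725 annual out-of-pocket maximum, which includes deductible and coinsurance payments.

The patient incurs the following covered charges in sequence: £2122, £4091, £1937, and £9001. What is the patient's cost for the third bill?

Bill 1, £2122: £775 to deductible, leaving £1347; coinsurance £1347 × 20% = £269.40. Patient pays £1044.40; OOP now £1044.40.
Bill 2, £4091: 20% coinsurance on £4091 = £818.20. Cost to patient: £818.20. OOP to date £1862.60.
Bill 3, £1937: 20% coinsurance on £1937 = £387.40. Patient owes £387.40 (running OOP £2250).

£387.40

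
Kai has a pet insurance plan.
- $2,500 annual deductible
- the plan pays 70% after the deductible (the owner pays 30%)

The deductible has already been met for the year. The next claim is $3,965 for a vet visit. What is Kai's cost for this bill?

The deductible is already satisfied, so the full bill goes to coinsurance.
30% of $3,965 = $1,189.50 falls to the owner.

$1,189.50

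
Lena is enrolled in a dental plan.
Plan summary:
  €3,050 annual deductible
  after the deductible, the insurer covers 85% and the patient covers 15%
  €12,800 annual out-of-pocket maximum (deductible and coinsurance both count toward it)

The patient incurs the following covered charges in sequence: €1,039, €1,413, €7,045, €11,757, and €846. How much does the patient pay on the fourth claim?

#1 (€1,039): fully absorbed by the deductible. Cost to patient: €1,039. OOP to date €1,039.
#2 (€1,413): entire amount goes to the deductible. Patient owes €1,413 (running OOP €2,452).
#3 (€7,045): deductible takes €598, €6,447 remains; 15% of €6,447 = €967.05. Cost to patient: €1,565.05. OOP to date €4,017.05.
#4 (€11,757): deductible met; 15% of €11,757 = €1,763.55. Patient pays €1,763.55; OOP now €5,780.60.

€1,763.55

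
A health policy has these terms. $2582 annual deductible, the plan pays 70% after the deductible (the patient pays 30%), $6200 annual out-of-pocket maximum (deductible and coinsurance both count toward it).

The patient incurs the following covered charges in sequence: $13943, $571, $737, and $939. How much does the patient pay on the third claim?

Bill 1, $13943: $2582 finishes the deductible; $11361 goes to coinsurance; 30% of $11361 = $3408.30. Cost to patient: $5990.30. OOP to date $5990.30.
Bill 2, $571: 30% coinsurance on $571 = $171.30. Patient owes $171.30 (running OOP $6161.60).
Bill 3, $737: 30% coinsurance on $737 = $221.10. That would push OOP to $6382.70, over the $6200 cap, so patient pays $6200 − $6161.60 = $38.40.

$38.40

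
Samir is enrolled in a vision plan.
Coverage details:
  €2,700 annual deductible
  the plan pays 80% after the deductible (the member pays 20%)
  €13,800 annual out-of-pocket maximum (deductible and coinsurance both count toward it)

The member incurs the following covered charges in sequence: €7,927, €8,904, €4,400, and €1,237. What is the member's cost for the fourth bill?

€247.40

Claim 1 — €7,927: €2,700 finishes the deductible; €5,227 goes to coinsurance; 20% of €5,227 = €1,045.40. Cost to member: €3,745.40. OOP to date €3,745.40.
Claim 2 — €8,904: deductible met; 20% of €8,904 = €1,780.80. Member owes €1,780.80 (running OOP €5,526.20).
Claim 3 — €4,400: deductible already satisfied, so member's share is 20% × €4,400 = €880. Cost to member: €880. OOP to date €6,406.20.
Claim 4 — €1,237: deductible already satisfied, so member's share is 20% × €1,237 = €247.40. Member pays €247.40; OOP now €6,653.60.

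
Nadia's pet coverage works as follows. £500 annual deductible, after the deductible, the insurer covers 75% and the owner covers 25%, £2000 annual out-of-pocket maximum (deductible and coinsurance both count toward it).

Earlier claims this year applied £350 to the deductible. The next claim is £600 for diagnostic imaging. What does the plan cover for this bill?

Deductible still to meet: £500 − £350 = £150.
That leaves £600 − £150 = £450 for coinsurance.
25% of £450 = £112.50 falls to the owner.
So the owner owes £150 + £112.50 = £262.50 before any cap.
Total out-of-pocket so far would be £350 + £262.50 = £612.50, below the £2000 cap — no reduction.
The insurer covers the remainder: £600 − £262.50 = £337.50.

£337.50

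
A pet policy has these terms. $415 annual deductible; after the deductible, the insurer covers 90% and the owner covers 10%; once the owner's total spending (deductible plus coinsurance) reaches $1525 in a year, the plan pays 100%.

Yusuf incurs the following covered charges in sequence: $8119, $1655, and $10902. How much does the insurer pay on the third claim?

$10727.90

Claim 1 — $8119: $415 finishes the deductible; $7704 goes to coinsurance; 10% of $7704 = $770.40. Owner owes $1185.40 (running OOP $1185.40). Insurer: $8119 − $1185.40 = $6933.60.
Claim 2 — $1655: deductible already satisfied, so owner's share is 10% × $1655 = $165.50. Owner owes $165.50 (running OOP $1350.90). Insurer: $1655 − $165.50 = $1489.50.
Claim 3 — $10902: deductible already satisfied, so owner's share is 10% × $10902 = $1090.20. That would push OOP to $2441.10, over the $1525 cap, so owner pays $1525 − $1350.90 = $174.10. Insurer: $10902 − $174.10 = $10727.90.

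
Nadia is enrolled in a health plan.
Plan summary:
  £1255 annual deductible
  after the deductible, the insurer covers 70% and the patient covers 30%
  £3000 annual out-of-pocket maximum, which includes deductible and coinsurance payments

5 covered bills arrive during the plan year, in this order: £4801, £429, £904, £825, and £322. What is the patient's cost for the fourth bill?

£247.50

#1 (£4801): £1255 finishes the deductible; £3546 goes to coinsurance; 30% of £3546 = £1063.80. Patient owes £2318.80 (running OOP £2318.80).
#2 (£429): deductible already satisfied, so patient's share is 30% × £429 = £128.70. Cost to patient: £128.70. OOP to date £2447.50.
#3 (£904): deductible met; 30% of £904 = £271.20. Patient pays £271.20; OOP now £2718.70.
#4 (£825): 30% coinsurance on £825 = £247.50. Cost to patient: £247.50. OOP to date £2966.20.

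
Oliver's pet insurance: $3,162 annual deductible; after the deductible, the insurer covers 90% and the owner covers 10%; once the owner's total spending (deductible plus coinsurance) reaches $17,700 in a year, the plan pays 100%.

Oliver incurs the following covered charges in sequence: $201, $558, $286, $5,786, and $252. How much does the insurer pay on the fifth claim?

$226.80

Bill 1, $201: entire amount goes to the deductible. Cost to owner: $201. OOP to date $201. Insurer: $201 − $201 = $0.
Bill 2, $558: fully absorbed by the deductible. Cost to owner: $558. OOP to date $759. Plan pays $558 − $558 = $0.
Bill 3, $286: fully absorbed by the deductible. Cost to owner: $286. OOP to date $1,045. Insurer: $286 − $286 = $0.
Bill 4, $5,786: $2,117 to deductible, leaving $3,669; 10% of $3,669 = $366.90. Owner owes $2,483.90 (running OOP $3,528.90). Insurer: $5,786 − $2,483.90 = $3,302.10.
Bill 5, $252: deductible met; 10% of $252 = $25.20. Cost to owner: $25.20. OOP to date $3,554.10. Insurer: $252 − $25.20 = $226.80.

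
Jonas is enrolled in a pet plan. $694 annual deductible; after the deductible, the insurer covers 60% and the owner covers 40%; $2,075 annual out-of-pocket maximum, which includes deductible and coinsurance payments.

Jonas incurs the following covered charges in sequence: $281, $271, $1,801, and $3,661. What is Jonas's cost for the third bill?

Claim 1 ($281): all of it applies to the deductible. Owner pays $281; OOP now $281.
Claim 2 ($271): entire amount goes to the deductible. Owner owes $271 (running OOP $552).
Claim 3 ($1,801): $142 finishes the deductible; $1,659 goes to coinsurance; 40% of $1,659 = $663.60. Cost to owner: $805.60. OOP to date $1,357.60.

$805.60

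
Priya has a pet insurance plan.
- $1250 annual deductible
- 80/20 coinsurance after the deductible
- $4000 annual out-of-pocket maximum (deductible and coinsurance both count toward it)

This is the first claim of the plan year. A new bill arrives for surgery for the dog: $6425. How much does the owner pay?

$2285

The full $1250 deductible is still open; $1250 of this bill applies to it.
After the $1250 deductible portion, $6425 − $1250 = $5175 is subject to coinsurance.
Owner's 20% share of $5175 is $1035.
So the owner owes $1250 + $1035 = $2285 before any cap.
Year-to-date out-of-pocket becomes $0 + $2285 = $2285, still under the $4000 maximum, so no cap applies.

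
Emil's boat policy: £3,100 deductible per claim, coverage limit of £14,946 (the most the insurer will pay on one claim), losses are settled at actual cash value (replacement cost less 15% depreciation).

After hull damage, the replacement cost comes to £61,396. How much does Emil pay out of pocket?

At 15% depreciation, ACV = £61,396 − £9,209.40 = £52,186.60.
After the deductible, £52,186.60 − £3,100 = £49,086.60 remains.
£49,086.60 exceeds the £14,946 limit, so the insurer pays the limit: £14,946.
Owner's share is the uncovered remainder: £61,396 − £14,946 = £46,450.

£46,450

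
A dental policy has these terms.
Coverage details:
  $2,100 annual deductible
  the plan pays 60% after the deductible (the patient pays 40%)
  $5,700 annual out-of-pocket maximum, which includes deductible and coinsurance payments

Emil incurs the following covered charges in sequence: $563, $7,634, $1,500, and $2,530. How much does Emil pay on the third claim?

Bill 1, $563: all of it applies to the deductible. Patient owes $563 (running OOP $563).
Bill 2, $7,634: deductible takes $1,537, $6,097 remains; patient's 40% is $2,438.80. Patient pays $3,975.80; OOP now $4,538.80.
Bill 3, $1,500: deductible already satisfied, so patient's share is 40% × $1,500 = $600. Patient owes $600 (running OOP $5,138.80).

$600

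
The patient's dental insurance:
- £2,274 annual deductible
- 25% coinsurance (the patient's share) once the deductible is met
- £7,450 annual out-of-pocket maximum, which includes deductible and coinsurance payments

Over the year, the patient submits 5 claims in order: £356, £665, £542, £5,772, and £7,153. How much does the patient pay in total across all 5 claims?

£5,327.50

Claim 1 (£356): all of it applies to the deductible. Patient pays £356; OOP now £356.
Claim 2 (£665): fully absorbed by the deductible. Patient owes £665 (running OOP £1,021).
Claim 3 (£542): entire amount goes to the deductible. Cost to patient: £542. OOP to date £1,563.
Claim 4 (£5,772): £711 finishes the deductible; £5,061 goes to coinsurance; 25% of £5,061 = £1,265.25. Patient pays £1,976.25; OOP now £3,539.25.
Claim 5 (£7,153): deductible met; 25% of £7,153 = £1,788.25. Patient owes £1,788.25 (running OOP £5,327.50).
Summing the patient's payments: £356 + £665 + £542 + £1,976.25 + £1,788.25 = £5,327.50.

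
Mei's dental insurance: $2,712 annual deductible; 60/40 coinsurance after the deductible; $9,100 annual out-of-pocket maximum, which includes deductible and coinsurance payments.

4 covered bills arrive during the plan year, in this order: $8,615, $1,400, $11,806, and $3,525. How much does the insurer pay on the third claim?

Claim 1 — $8,615: deductible takes $2,712, $5,903 remains; coinsurance $5,903 × 40% = $2,361.20. Patient pays $5,073.20; OOP now $5,073.20. Insurer: $8,615 − $5,073.20 = $3,541.80.
Claim 2 — $1,400: deductible met; 40% of $1,400 = $560. Cost to patient: $560. OOP to date $5,633.20. Plan pays $1,400 − $560 = $840.
Claim 3 — $11,806: 40% coinsurance on $11,806 = $4,722.40. That would push OOP to $10,355.60, over the $9,100 cap, so patient pays $9,100 − $5,633.20 = $3,466.80. Plan pays $11,806 − $3,466.80 = $8,339.20.

$8,339.20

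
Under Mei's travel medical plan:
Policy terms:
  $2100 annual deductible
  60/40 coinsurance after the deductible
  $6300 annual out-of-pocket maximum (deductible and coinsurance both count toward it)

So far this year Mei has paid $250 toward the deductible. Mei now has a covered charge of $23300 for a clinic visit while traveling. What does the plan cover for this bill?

$17250

Remaining deductible: $2100 − $250 = $1850.
That leaves $23300 − $1850 = $21450 for coinsurance.
40% of $21450 = $8580 falls to the traveler.
So the traveler owes $1850 + $8580 = $10430 before any cap.
That would bring total out-of-pocket to $10680, past the $6300 cap. The traveler is capped at $6300 − $250 = $6050 on this claim.
Insurer pays the balance: $23300 − $6050 = $17250.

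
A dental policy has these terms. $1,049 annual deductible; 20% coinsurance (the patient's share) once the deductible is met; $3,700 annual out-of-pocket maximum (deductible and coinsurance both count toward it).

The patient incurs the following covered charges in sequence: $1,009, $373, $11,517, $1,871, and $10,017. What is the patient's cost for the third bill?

Claim 1 — $1,009: entire amount goes to the deductible. Cost to patient: $1,009. OOP to date $1,009.
Claim 2 — $373: $40 to deductible, leaving $333; patient's 20% is $66.60. Patient pays $106.60; OOP now $1,115.60.
Claim 3 — $11,517: deductible already satisfied, so patient's share is 20% × $11,517 = $2,303.40. Patient owes $2,303.40 (running OOP $3,419).

$2,303.40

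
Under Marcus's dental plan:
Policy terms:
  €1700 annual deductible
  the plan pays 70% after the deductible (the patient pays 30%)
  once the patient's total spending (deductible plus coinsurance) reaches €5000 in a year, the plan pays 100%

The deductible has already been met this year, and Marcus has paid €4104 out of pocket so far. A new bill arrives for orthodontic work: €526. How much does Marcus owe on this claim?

€157.80

The deductible is already satisfied, so the full bill goes to coinsurance.
30% of €526 = €157.80 falls to the patient.
Total out-of-pocket so far would be €4104 + €157.80 = €4261.80, below the €5000 cap — no reduction.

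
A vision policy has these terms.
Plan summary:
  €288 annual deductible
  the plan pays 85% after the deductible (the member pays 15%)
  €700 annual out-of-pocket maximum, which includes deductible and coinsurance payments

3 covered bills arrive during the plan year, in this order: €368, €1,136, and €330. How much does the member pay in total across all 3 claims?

€519.90

Claim 1 — €368: deductible takes €288, €80 remains; coinsurance €80 × 15% = €12. Member owes €300 (running OOP €300).
Claim 2 — €1,136: 15% coinsurance on €1,136 = €170.40. Cost to member: €170.40. OOP to date €470.40.
Claim 3 — €330: 15% coinsurance on €330 = €49.50. Cost to member: €49.50. OOP to date €519.90.
Total paid by the member: €300 + €170.40 + €49.50 = €519.90.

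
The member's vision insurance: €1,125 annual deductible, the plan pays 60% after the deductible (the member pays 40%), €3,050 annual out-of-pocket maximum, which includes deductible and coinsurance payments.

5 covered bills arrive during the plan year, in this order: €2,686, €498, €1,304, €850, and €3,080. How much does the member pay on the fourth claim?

Claim 1 (€2,686): deductible takes €1,125, €1,561 remains; 40% of €1,561 = €624.40. Member pays €1,749.40; OOP now €1,749.40.
Claim 2 (€498): deductible met; 40% of €498 = €199.20. Member owes €199.20 (running OOP €1,948.60).
Claim 3 (€1,304): 40% coinsurance on €1,304 = €521.60. Cost to member: €521.60. OOP to date €2,470.20.
Claim 4 (€850): 40% coinsurance on €850 = €340. Cost to member: €340. OOP to date €2,810.20.

€340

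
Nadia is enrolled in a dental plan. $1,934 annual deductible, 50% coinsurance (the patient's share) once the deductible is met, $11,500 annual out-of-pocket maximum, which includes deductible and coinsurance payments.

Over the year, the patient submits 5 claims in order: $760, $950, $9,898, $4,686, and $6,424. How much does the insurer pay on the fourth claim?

$2,343

Claim 1 — $760: entire amount goes to the deductible. Patient owes $760 (running OOP $760). Insurer: $760 − $760 = $0.
Claim 2 — $950: all of it applies to the deductible. Cost to patient: $950. OOP to date $1,710. Plan pays $950 − $950 = $0.
Claim 3 — $9,898: $224 to deductible, leaving $9,674; patient's 50% is $4,837. Patient owes $5,061 (running OOP $6,771). Plan pays $9,898 − $5,061 = $4,837.
Claim 4 — $4,686: 50% coinsurance on $4,686 = $2,343. Cost to patient: $2,343. OOP to date $9,114. Plan pays $4,686 − $2,343 = $2,343.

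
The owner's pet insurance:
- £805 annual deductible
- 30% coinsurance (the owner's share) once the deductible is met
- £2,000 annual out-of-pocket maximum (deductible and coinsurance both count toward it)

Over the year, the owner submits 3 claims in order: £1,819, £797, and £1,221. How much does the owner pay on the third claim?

Claim 1 (£1,819): £805 finishes the deductible; £1,014 goes to coinsurance; 30% of £1,014 = £304.20. Owner pays £1,109.20; OOP now £1,109.20.
Claim 2 (£797): deductible met; 30% of £797 = £239.10. Cost to owner: £239.10. OOP to date £1,348.30.
Claim 3 (£1,221): 30% coinsurance on £1,221 = £366.30. Owner owes £366.30 (running OOP £1,714.60).

£366.30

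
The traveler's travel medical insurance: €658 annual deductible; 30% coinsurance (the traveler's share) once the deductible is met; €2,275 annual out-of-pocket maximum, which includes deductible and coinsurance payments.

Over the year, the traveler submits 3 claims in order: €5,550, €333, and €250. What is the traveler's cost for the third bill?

Claim 1 (€5,550): €658 to deductible, leaving €4,892; 30% of €4,892 = €1,467.60. Cost to traveler: €2,125.60. OOP to date €2,125.60.
Claim 2 (€333): deductible already satisfied, so traveler's share is 30% × €333 = €99.90. Traveler owes €99.90 (running OOP €2,225.50).
Claim 3 (€250): deductible met; 30% of €250 = €75. That would push OOP to €2,300.50, over the €2,275 cap, so traveler pays €2,275 − €2,225.50 = €49.50.

€49.50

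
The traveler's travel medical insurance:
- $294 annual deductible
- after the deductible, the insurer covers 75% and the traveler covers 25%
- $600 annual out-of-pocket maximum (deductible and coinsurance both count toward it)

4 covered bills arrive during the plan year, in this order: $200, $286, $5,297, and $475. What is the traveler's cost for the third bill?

$258

Claim 1 — $200: all of it applies to the deductible. Traveler pays $200; OOP now $200.
Claim 2 — $286: $94 finishes the deductible; $192 goes to coinsurance; traveler's 25% is $48. Cost to traveler: $142. OOP to date $342.
Claim 3 — $5,297: deductible met; 25% of $5,297 = $1,324.25. Adding that to $342 gives $1,666.25, past the $600 cap; traveler pays only $600 − $342 = $258.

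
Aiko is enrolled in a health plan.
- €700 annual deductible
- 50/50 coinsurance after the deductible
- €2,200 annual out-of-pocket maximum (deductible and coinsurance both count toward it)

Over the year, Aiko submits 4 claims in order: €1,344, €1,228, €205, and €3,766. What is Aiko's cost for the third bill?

Bill 1, €1,344: deductible takes €700, €644 remains; 50% of €644 = €322. Patient pays €1,022; OOP now €1,022.
Bill 2, €1,228: deductible already satisfied, so patient's share is 50% × €1,228 = €614. Cost to patient: €614. OOP to date €1,636.
Bill 3, €205: deductible already satisfied, so patient's share is 50% × €205 = €102.50. Patient pays €102.50; OOP now €1,738.50.

€102.50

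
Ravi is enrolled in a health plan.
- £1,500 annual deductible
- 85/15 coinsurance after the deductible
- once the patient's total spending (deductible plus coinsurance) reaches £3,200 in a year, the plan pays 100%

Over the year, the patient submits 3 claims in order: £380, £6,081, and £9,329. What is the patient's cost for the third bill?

£955.85

Bill 1, £380: all of it applies to the deductible. Patient owes £380 (running OOP £380).
Bill 2, £6,081: £1,120 to deductible, leaving £4,961; coinsurance £4,961 × 15% = £744.15. Cost to patient: £1,864.15. OOP to date £2,244.15.
Bill 3, £9,329: 15% coinsurance on £9,329 = £1,399.35. That would push OOP to £3,643.50, over the £3,200 cap, so patient pays £3,200 − £2,244.15 = £955.85.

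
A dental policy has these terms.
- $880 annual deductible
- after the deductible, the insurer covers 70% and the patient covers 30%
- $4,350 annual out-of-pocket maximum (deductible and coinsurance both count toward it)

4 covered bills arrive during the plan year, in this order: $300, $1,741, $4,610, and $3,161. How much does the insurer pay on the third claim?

$3,227

Claim 1 ($300): fully absorbed by the deductible. Patient owes $300 (running OOP $300). Insurer: $300 − $300 = $0.
Claim 2 ($1,741): $580 finishes the deductible; $1,161 goes to coinsurance; patient's 30% is $348.30. Patient owes $928.30 (running OOP $1,228.30). Insurer: $1,741 − $928.30 = $812.70.
Claim 3 ($4,610): deductible met; 30% of $4,610 = $1,383. Patient pays $1,383; OOP now $2,611.30. Plan pays $4,610 − $1,383 = $3,227.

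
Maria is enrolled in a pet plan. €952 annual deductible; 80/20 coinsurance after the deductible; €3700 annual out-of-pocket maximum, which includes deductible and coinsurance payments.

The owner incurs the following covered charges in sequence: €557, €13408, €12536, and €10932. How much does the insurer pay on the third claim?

Claim 1 (€557): all of it applies to the deductible. Owner pays €557; OOP now €557. Insurer: €557 − €557 = €0.
Claim 2 (€13408): deductible takes €395, €13013 remains; owner's 20% is €2602.60. Cost to owner: €2997.60. OOP to date €3554.60. Insurer: €13408 − €2997.60 = €10410.40.
Claim 3 (€12536): deductible met; 20% of €12536 = €2507.20. Adding that to €3554.60 gives €6061.80, past the €3700 cap; owner pays only €3700 − €3554.60 = €145.40. Plan pays €12536 − €145.40 = €12390.60.

€12390.60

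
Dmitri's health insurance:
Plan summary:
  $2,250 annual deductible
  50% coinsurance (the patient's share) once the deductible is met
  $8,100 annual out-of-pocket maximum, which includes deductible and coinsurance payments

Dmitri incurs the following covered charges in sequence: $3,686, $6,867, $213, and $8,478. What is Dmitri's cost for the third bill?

Claim 1 ($3,686): $2,250 finishes the deductible; $1,436 goes to coinsurance; 50% of $1,436 = $718. Patient owes $2,968 (running OOP $2,968).
Claim 2 ($6,867): deductible already satisfied, so patient's share is 50% × $6,867 = $3,433.50. Patient pays $3,433.50; OOP now $6,401.50.
Claim 3 ($213): deductible already satisfied, so patient's share is 50% × $213 = $106.50. Cost to patient: $106.50. OOP to date $6,508.

$106.50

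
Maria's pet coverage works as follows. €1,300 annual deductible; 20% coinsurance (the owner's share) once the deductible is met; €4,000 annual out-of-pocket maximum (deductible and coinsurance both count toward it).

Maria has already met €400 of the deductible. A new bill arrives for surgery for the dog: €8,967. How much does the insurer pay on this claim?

Remaining deductible: €1,300 − €400 = €900.
The remaining €8,067 (= €8,967 − €900) moves to coinsurance.
Owner's 20% share of €8,067 is €1,613.40.
Owner responsibility before any cap: €900 + €1,613.40 = €2,513.40.
Total out-of-pocket so far would be €400 + €2,513.40 = €2,913.40, below the €4,000 cap — no reduction.
The plan picks up €8,967 − €2,513.40 = €6,453.60.

€6,453.60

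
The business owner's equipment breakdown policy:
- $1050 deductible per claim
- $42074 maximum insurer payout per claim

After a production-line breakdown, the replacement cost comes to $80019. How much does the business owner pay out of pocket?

After the deductible, $80019 − $1050 = $78969 remains.
The $42074 per-incident cap binds; insurer pays $42074.
Out of pocket: $80019 − $42074 = $37945.

$37945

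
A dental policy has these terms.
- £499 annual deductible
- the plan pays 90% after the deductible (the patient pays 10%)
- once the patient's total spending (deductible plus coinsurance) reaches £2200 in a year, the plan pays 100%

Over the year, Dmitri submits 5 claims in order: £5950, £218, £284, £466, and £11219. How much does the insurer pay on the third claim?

£255.60

Claim 1 (£5950): deductible takes £499, £5451 remains; coinsurance £5451 × 10% = £545.10. Patient pays £1044.10; OOP now £1044.10. Plan pays £5950 − £1044.10 = £4905.90.
Claim 2 (£218): deductible already satisfied, so patient's share is 10% × £218 = £21.80. Cost to patient: £21.80. OOP to date £1065.90. Plan pays £218 − £21.80 = £196.20.
Claim 3 (£284): 10% coinsurance on £284 = £28.40. Cost to patient: £28.40. OOP to date £1094.30. Insurer: £284 − £28.40 = £255.60.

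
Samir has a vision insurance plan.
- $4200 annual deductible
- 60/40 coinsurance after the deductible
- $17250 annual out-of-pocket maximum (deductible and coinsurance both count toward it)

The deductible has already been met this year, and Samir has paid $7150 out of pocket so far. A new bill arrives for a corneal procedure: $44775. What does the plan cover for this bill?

With the deductible met, the entire $44775 is subject to coinsurance.
Coinsurance: $44775 × 40% = $17910.
That would bring total out-of-pocket to $25060, past the $17250 cap. The member is capped at $17250 − $7150 = $10100 on this claim.
Insurer pays the balance: $44775 − $10100 = $34675.

$34675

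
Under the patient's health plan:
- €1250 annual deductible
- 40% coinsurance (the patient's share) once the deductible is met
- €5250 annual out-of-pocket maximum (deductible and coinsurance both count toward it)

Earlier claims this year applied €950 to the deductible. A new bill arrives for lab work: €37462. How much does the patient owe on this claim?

€950 of the €1250 deductible is already met, leaving €300.
The remaining €37162 (= €37462 − €300) moves to coinsurance.
Patient's 40% share of €37162 is €14864.80.
That puts the patient's cost at €300 + €14864.80 = €15164.80 before any cap.
Year-to-date out-of-pocket would reach €950 + €15164.80 = €16114.80, above the €5250 maximum, so the patient pays only €5250 − €950 = €4300.

€4300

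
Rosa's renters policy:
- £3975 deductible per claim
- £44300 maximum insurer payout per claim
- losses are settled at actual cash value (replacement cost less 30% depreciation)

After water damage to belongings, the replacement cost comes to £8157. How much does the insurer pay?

Depreciate 30%: the covered value is £8157 × 0.7 = £5709.90.
Less the £3975 deductible: £5709.90 − £3975 = £1734.90.
That's under the £44300 cap, so the insurer reimburses the full £1734.90.

£1734.90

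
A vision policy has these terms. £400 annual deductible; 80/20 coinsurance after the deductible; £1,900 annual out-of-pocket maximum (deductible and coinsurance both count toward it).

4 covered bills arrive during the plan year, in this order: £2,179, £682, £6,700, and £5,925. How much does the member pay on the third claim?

Claim 1 — £2,179: £400 finishes the deductible; £1,779 goes to coinsurance; 20% of £1,779 = £355.80. Member owes £755.80 (running OOP £755.80).
Claim 2 — £682: 20% coinsurance on £682 = £136.40. Cost to member: £136.40. OOP to date £892.20.
Claim 3 — £6,700: 20% coinsurance on £6,700 = £1,340. OOP would hit £2,232.20 > £1,900, so the cap limits the member to £1,900 − £892.20 = £1,007.80.

£1,007.80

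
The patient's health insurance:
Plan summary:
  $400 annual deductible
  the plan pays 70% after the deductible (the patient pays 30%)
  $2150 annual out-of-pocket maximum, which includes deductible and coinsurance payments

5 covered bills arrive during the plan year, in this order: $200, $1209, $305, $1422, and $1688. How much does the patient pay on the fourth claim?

$426.60

Claim 1 ($200): entire amount goes to the deductible. Cost to patient: $200. OOP to date $200.
Claim 2 ($1209): $200 finishes the deductible; $1009 goes to coinsurance; coinsurance $1009 × 30% = $302.70. Patient pays $502.70; OOP now $702.70.
Claim 3 ($305): deductible already satisfied, so patient's share is 30% × $305 = $91.50. Cost to patient: $91.50. OOP to date $794.20.
Claim 4 ($1422): deductible already satisfied, so patient's share is 30% × $1422 = $426.60. Patient pays $426.60; OOP now $1220.80.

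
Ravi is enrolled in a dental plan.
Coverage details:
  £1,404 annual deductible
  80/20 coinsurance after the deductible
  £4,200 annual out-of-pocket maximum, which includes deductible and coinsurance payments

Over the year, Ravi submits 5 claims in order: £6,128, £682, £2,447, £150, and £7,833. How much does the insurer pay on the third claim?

Bill 1, £6,128: deductible takes £1,404, £4,724 remains; coinsurance £4,724 × 20% = £944.80. Cost to patient: £2,348.80. OOP to date £2,348.80. Insurer: £6,128 − £2,348.80 = £3,779.20.
Bill 2, £682: deductible met; 20% of £682 = £136.40. Patient owes £136.40 (running OOP £2,485.20). Plan pays £682 − £136.40 = £545.60.
Bill 3, £2,447: deductible met; 20% of £2,447 = £489.40. Patient pays £489.40; OOP now £2,974.60. Insurer: £2,447 − £489.40 = £1,957.60.

£1,957.60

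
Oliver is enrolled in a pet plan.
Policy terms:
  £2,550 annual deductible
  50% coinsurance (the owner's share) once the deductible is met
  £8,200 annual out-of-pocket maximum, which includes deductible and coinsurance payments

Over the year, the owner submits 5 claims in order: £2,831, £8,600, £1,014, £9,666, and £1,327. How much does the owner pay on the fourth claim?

Claim 1 (£2,831): £2,550 finishes the deductible; £281 goes to coinsurance; coinsurance £281 × 50% = £140.50. Owner pays £2,690.50; OOP now £2,690.50.
Claim 2 (£8,600): 50% coinsurance on £8,600 = £4,300. Cost to owner: £4,300. OOP to date £6,990.50.
Claim 3 (£1,014): deductible met; 50% of £1,014 = £507. Cost to owner: £507. OOP to date £7,497.50.
Claim 4 (£9,666): 50% coinsurance on £9,666 = £4,833. OOP would hit £12,330.50 > £8,200, so the cap limits the owner to £8,200 − £7,497.50 = £702.50.

£702.50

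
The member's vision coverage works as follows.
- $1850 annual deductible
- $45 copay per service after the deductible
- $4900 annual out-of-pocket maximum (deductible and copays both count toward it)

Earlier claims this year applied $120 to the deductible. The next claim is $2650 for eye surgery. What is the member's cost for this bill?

$120 of the $1850 deductible is already met, leaving $1730.
After the $1730 deductible portion, $2650 − $1730 = $920 is subject to the copay.
Copay on this service: $45.
Member responsibility before any cap: $1730 + $45 = $1775.
Cumulative spending $120 + $1775 = $1895 stays under the $4900 maximum.

$1775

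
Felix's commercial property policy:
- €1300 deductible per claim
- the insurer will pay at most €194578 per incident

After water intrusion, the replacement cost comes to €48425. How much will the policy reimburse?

€47125

Less the €1300 deductible: €48425 − €1300 = €47125.
€47125 is within the €194578 limit, so the insurer pays €47125.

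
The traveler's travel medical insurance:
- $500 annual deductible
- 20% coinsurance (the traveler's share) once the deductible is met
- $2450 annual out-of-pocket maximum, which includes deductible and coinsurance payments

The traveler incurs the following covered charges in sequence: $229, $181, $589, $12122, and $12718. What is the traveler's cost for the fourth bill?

$1850.20

#1 ($229): entire amount goes to the deductible. Cost to traveler: $229. OOP to date $229.
#2 ($181): entire amount goes to the deductible. Traveler pays $181; OOP now $410.
#3 ($589): $90 finishes the deductible; $499 goes to coinsurance; 20% of $499 = $99.80. Traveler owes $189.80 (running OOP $599.80).
#4 ($12122): deductible met; 20% of $12122 = $2424.40. Adding that to $599.80 gives $3024.20, past the $2450 cap; traveler pays only $2450 − $599.80 = $1850.20.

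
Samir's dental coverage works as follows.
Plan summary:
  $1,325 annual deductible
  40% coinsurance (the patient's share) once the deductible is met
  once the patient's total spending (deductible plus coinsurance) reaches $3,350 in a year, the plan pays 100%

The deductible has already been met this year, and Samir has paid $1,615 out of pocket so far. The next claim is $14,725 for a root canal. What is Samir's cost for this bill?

With the deductible met, the entire $14,725 is subject to coinsurance.
Coinsurance: $14,725 × 40% = $5,890.
Adding $5,890 to the $1,615 already spent would give $7,505, which exceeds the $3,350 cap; the patient pays just $3,350 − $1,615 = $1,735.

$1,735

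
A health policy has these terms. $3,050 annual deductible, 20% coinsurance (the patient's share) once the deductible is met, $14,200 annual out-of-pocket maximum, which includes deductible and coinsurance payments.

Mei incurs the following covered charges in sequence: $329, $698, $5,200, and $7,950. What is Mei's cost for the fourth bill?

Bill 1, $329: fully absorbed by the deductible. Cost to patient: $329. OOP to date $329.
Bill 2, $698: entire amount goes to the deductible. Patient pays $698; OOP now $1,027.
Bill 3, $5,200: $2,023 finishes the deductible; $3,177 goes to coinsurance; patient's 20% is $635.40. Patient owes $2,658.40 (running OOP $3,685.40).
Bill 4, $7,950: deductible already satisfied, so patient's share is 20% × $7,950 = $1,590. Cost to patient: $1,590. OOP to date $5,275.40.

$1,590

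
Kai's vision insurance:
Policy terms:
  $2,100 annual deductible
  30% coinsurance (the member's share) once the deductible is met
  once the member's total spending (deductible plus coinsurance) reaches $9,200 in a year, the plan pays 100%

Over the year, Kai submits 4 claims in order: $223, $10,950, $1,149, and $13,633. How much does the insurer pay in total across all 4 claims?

#1 ($223): entire amount goes to the deductible. Cost to member: $223. OOP to date $223. Plan pays $223 − $223 = $0.
#2 ($10,950): $1,877 finishes the deductible; $9,073 goes to coinsurance; 30% of $9,073 = $2,721.90. Cost to member: $4,598.90. OOP to date $4,821.90. Plan pays $10,950 − $4,598.90 = $6,351.10.
#3 ($1,149): 30% coinsurance on $1,149 = $344.70. Member owes $344.70 (running OOP $5,166.60). Plan pays $1,149 − $344.70 = $804.30.
#4 ($13,633): deductible already satisfied, so member's share is 30% × $13,633 = $4,089.90. OOP would hit $9,256.50 > $9,200, so the cap limits the member to $9,200 − $5,166.60 = $4,033.40. Insurer: $13,633 − $4,033.40 = $9,599.60.
Insurer total: $0 + $6,351.10 + $804.30 + $9,599.60 = $16,755.

$16,755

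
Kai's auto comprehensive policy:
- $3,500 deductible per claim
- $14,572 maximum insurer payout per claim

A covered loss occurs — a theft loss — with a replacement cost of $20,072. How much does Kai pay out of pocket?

After the deductible, $20,072 − $3,500 = $16,572 remains.
$16,572 exceeds the $14,572 limit, so the insurer pays the limit: $14,572.
The policyholder bears the rest of the original loss: $20,072 − $14,572 = $5,500.

$5,500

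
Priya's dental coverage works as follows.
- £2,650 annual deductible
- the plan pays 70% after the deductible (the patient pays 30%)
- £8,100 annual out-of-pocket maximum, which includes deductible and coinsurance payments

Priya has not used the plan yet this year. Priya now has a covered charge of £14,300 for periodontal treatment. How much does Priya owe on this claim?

Deductible not yet touched, so the first £2,650 of the bill goes to the deductible.
After the £2,650 deductible portion, £14,300 − £2,650 = £11,650 is subject to coinsurance.
Patient's 30% share of £11,650 is £3,495.
That puts the patient's cost at £2,650 + £3,495 = £6,145 before any cap.
Cumulative spending £0 + £6,145 = £6,145 stays under the £8,100 maximum.

£6,145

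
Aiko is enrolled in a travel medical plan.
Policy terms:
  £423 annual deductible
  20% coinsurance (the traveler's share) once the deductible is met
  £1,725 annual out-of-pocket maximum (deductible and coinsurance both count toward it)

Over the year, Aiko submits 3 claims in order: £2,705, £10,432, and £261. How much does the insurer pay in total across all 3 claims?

Bill 1, £2,705: £423 finishes the deductible; £2,282 goes to coinsurance; traveler's 20% is £456.40. Traveler owes £879.40 (running OOP £879.40). Insurer: £2,705 − £879.40 = £1,825.60.
Bill 2, £10,432: deductible met; 20% of £10,432 = £2,086.40. Adding that to £879.40 gives £2,965.80, past the £1,725 cap; traveler pays only £1,725 − £879.40 = £845.60. Insurer: £10,432 − £845.60 = £9,586.40.
Bill 3, £261: 20% coinsurance on £261 = £52.20. Adding that to £1,725 gives £1,777.20, past the £1,725 cap; traveler pays only £1,725 − £1,725 = £0. Plan pays £261 − £0 = £261.
Insurer total: £1,825.60 + £9,586.40 + £261 = £11,673.

£11,673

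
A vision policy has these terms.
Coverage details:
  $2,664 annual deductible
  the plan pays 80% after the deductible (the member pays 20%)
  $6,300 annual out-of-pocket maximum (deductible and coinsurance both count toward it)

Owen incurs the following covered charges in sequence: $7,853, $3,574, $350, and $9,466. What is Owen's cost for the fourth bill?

Claim 1 ($7,853): deductible takes $2,664, $5,189 remains; member's 20% is $1,037.80. Cost to member: $3,701.80. OOP to date $3,701.80.
Claim 2 ($3,574): 20% coinsurance on $3,574 = $714.80. Member pays $714.80; OOP now $4,416.60.
Claim 3 ($350): deductible met; 20% of $350 = $70. Cost to member: $70. OOP to date $4,486.60.
Claim 4 ($9,466): deductible already satisfied, so member's share is 20% × $9,466 = $1,893.20. OOP would hit $6,379.80 > $6,300, so the cap limits the member to $6,300 − $4,486.60 = $1,813.40.

$1,813.40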